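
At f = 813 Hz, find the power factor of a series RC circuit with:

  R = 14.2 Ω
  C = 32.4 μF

Step 1 — Angular frequency: ω = 2π·f = 2π·813 = 5108 rad/s.
Step 2 — Component impedances:
  R: Z = R = 14.2 Ω
  C: Z = 1/(jωC) = -j/(ω·C) = 0 - j6.042 Ω
Step 3 — Series combination: Z_total = R + C = 14.2 - j6.042 Ω = 15.43∠-23.0° Ω.
Step 4 — Power factor: PF = cos(φ) = Re(Z)/|Z| = 14.2/15.432 = 0.9202.
Step 5 — Type: Im(Z) = -6.042 ⇒ leading (phase φ = -23.0°).

PF = 0.9202 (leading, φ = -23.0°)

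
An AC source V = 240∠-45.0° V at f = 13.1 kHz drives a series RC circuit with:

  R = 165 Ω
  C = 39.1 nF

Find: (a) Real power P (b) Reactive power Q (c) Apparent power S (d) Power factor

Step 1 — Angular frequency: ω = 2π·f = 2π·1.31e+04 = 8.231e+04 rad/s.
Step 2 — Component impedances:
  R: Z = R = 165 Ω
  C: Z = 1/(jωC) = -j/(ω·C) = 0 - j310.7 Ω
Step 3 — Series combination: Z_total = R + C = 165 - j310.7 Ω = 351.8∠-62.0° Ω.
Step 4 — Source phasor: V = 240∠-45.0° V = 169.7 - j169.7 V.
Step 5 — Current: I = V / Z = 0.6523 + j0.1998 A = 0.6822∠17.0° A.
Step 6 — Complex power: S = V·I* = 76.79 - j144.6 VA.
Step 7 — Real power: P = Re(S) = 76.79 W.
Step 8 — Reactive power: Q = Im(S) = -144.6 VAR.
Step 9 — Apparent power: |S| = 163.7 VA.
Step 10 — Power factor: PF = P/|S| = 0.469 (leading).

(a) P = 76.79 W  (b) Q = -144.6 VAR  (c) S = 163.7 VA  (d) PF = 0.469 (leading)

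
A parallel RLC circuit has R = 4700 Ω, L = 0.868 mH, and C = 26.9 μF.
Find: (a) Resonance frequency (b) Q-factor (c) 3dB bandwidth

Step 1 — Resonance: ω₀ = 1/√(LC) = 1/√(0.000868·2.69e-05) = 6544 rad/s.
Step 2 — f₀ = ω₀/(2π) = 1042 Hz.
Step 3 — Parallel Q: Q = R/(ω₀L) = 4700/(6544·0.000868) = 827.4.
Step 4 — Bandwidth: Δω = ω₀/Q = 7.91 rad/s; BW = Δω/(2π) = 1.259 Hz.

(a) f₀ = 1042 Hz  (b) Q = 827.4  (c) BW = 1.259 Hz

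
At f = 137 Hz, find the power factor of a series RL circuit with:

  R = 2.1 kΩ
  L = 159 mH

Step 1 — Angular frequency: ω = 2π·f = 2π·137 = 860.8 rad/s.
Step 2 — Component impedances:
  R: Z = R = 2100 Ω
  L: Z = jωL = j·860.8·0.159 = 0 + j136.9 Ω
Step 3 — Series combination: Z_total = R + L = 2100 + j136.9 Ω = 2104∠3.7° Ω.
Step 4 — Power factor: PF = cos(φ) = Re(Z)/|Z| = 2100/2104.5 = 0.9979.
Step 5 — Type: Im(Z) = 136.9 ⇒ lagging (phase φ = 3.7°).

PF = 0.9979 (lagging, φ = 3.7°)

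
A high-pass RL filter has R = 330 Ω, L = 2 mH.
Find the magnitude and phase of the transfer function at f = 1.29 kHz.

Step 1 — Angular frequency: ω = 2π·1290 = 8105 rad/s.
Step 2 — Transfer function: H(jω) = jωL/(R + jωL).
Step 3 — Numerator jωL = j·16.21; denominator R + jωL = 330 + j16.21.
Step 4 — H = 0.002407 + j0.049.
Step 5 — Magnitude: |H| = 0.04906 (-26.2 dB); phase: φ = 87.2°.

|H| = 0.04906 (-26.2 dB), φ = 87.2°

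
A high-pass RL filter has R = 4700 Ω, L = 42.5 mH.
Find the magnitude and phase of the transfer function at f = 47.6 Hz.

Step 1 — Angular frequency: ω = 2π·47.6 = 299.1 rad/s.
Step 2 — Transfer function: H(jω) = jωL/(R + jωL).
Step 3 — Numerator jωL = j·12.71; denominator R + jωL = 4700 + j12.71.
Step 4 — H = 7.314e-06 + j0.002704.
Step 5 — Magnitude: |H| = 0.002704 (-51.4 dB); phase: φ = 89.8°.

|H| = 0.002704 (-51.4 dB), φ = 89.8°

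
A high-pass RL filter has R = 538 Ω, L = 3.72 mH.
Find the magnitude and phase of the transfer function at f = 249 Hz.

Step 1 — Angular frequency: ω = 2π·249 = 1565 rad/s.
Step 2 — Transfer function: H(jω) = jωL/(R + jωL).
Step 3 — Numerator jωL = j·5.82; denominator R + jωL = 538 + j5.82.
Step 4 — H = 0.000117 + j0.01082.
Step 5 — Magnitude: |H| = 0.01082 (-39.3 dB); phase: φ = 89.4°.

|H| = 0.01082 (-39.3 dB), φ = 89.4°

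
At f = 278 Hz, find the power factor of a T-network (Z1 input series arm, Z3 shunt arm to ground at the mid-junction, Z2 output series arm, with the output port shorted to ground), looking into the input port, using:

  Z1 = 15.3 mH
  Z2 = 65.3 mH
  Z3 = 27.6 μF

Step 1 — Angular frequency: ω = 2π·f = 2π·278 = 1747 rad/s.
Step 2 — Component impedances:
  Z1: Z = jωL = j·1747·0.0153 = 0 + j26.72 Ω
  Z2: Z = jωL = j·1747·0.0653 = 0 + j114.1 Ω
  Z3: Z = 1/(jωC) = -j/(ω·C) = 0 - j20.74 Ω
Step 3 — With the output port shorted to ground, the output series arm Z2 runs from the junction to ground; the shunt arm Z3 also runs from the junction to ground. They appear in parallel: Z3 || Z2 = 0 - j25.35 Ω.
Step 4 — Series with input arm Z1: Z_in = Z1 + (Z3 || Z2) = 0 + j1.371 Ω = 1.371∠90.0° Ω.
Step 5 — Power factor: PF = cos(φ) = Re(Z)/|Z| = 0/1.371 = 0.
Step 6 — Type: Im(Z) = 1.371 ⇒ lagging (phase φ = 90.0°).

PF = 0 (lagging, φ = 90.0°)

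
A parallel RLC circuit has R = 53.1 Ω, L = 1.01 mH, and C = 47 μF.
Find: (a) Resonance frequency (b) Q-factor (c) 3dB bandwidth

Step 1 — Resonance: ω₀ = 1/√(LC) = 1/√(0.00101·4.7e-05) = 4590 rad/s.
Step 2 — f₀ = ω₀/(2π) = 730.5 Hz.
Step 3 — Parallel Q: Q = R/(ω₀L) = 53.1/(4590·0.00101) = 11.45.
Step 4 — Bandwidth: Δω = ω₀/Q = 400.7 rad/s; BW = Δω/(2π) = 63.77 Hz.

(a) f₀ = 730.5 Hz  (b) Q = 11.45  (c) BW = 63.77 Hz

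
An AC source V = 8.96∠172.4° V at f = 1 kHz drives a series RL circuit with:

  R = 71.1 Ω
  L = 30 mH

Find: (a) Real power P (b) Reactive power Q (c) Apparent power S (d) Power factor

Step 1 — Angular frequency: ω = 2π·f = 2π·1000 = 6283 rad/s.
Step 2 — Component impedances:
  R: Z = R = 71.1 Ω
  L: Z = jωL = j·6283·0.03 = 0 + j188.5 Ω
Step 3 — Series combination: Z_total = R + L = 71.1 + j188.5 Ω = 201.5∠69.3° Ω.
Step 4 — Source phasor: V = 8.96∠172.4° V = -8.881 + j1.185 V.
Step 5 — Current: I = V / Z = -0.01005 + j0.04332 A = 0.04448∠103.1° A.
Step 6 — Complex power: S = V·I* = 0.1406 + j0.3729 VA.
Step 7 — Real power: P = Re(S) = 0.1406 W.
Step 8 — Reactive power: Q = Im(S) = 0.3729 VAR.
Step 9 — Apparent power: |S| = 0.3985 VA.
Step 10 — Power factor: PF = P/|S| = 0.3529 (lagging).

(a) P = 0.1406 W  (b) Q = 0.3729 VAR  (c) S = 0.3985 VA  (d) PF = 0.3529 (lagging)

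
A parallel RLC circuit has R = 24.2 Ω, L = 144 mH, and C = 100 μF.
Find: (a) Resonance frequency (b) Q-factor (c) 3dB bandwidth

Step 1 — Resonance: ω₀ = 1/√(LC) = 1/√(0.144·0.0001) = 263.5 rad/s.
Step 2 — f₀ = ω₀/(2π) = 41.94 Hz.
Step 3 — Parallel Q: Q = R/(ω₀L) = 24.2/(263.5·0.144) = 0.6377.
Step 4 — Bandwidth: Δω = ω₀/Q = 413.2 rad/s; BW = Δω/(2π) = 65.77 Hz.

(a) f₀ = 41.94 Hz  (b) Q = 0.6377  (c) BW = 65.77 Hz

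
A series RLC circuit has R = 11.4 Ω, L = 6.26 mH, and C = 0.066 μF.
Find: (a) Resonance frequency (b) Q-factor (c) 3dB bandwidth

Step 1 — Resonance condition Im(Z)=0 gives ω₀ = 1/√(LC).
Step 2 — ω₀ = 1/√(0.00626·6.6e-08) = 4.92e+04 rad/s.
Step 3 — f₀ = ω₀/(2π) = 7830 Hz.
Step 4 — Series Q: Q = ω₀L/R = 4.92e+04·0.00626/11.4 = 27.02.
Step 5 — 3dB bandwidth: Δω = ω₀/Q = 1821 rad/s; BW = Δω/(2π) = 289.8 Hz.

(a) f₀ = 7830 Hz  (b) Q = 27.02  (c) BW = 289.8 Hz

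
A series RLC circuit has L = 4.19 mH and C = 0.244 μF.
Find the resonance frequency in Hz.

Step 1 — Resonance condition Im(Z)=0 gives ω₀ = 1/√(LC).
Step 2 — ω₀ = 1/√(0.00419·2.44e-07) = 3.128e+04 rad/s.
Step 3 — f₀ = ω₀/(2π) = 4978 Hz.

f₀ = 4978 Hz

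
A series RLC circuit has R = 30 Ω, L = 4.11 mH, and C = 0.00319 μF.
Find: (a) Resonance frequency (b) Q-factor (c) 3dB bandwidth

Step 1 — Resonance: ω₀ = 1/√(LC) = 1/√(0.00411·3.19e-09) = 2.762e+05 rad/s.
Step 2 — f₀ = ω₀/(2π) = 4.395e+04 Hz.
Step 3 — Series Q: Q = ω₀L/R = 2.762e+05·0.00411/30 = 37.84.
Step 4 — Bandwidth: Δω = ω₀/Q = 7299 rad/s; BW = Δω/(2π) = 1162 Hz.

(a) f₀ = 4.395e+04 Hz  (b) Q = 37.84  (c) BW = 1162 Hz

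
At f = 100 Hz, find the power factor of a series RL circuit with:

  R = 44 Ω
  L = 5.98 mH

Step 1 — Angular frequency: ω = 2π·f = 2π·100 = 628.3 rad/s.
Step 2 — Component impedances:
  R: Z = R = 44 Ω
  L: Z = jωL = j·628.3·0.00598 = 0 + j3.757 Ω
Step 3 — Series combination: Z_total = R + L = 44 + j3.757 Ω = 44.16∠4.9° Ω.
Step 4 — Power factor: PF = cos(φ) = Re(Z)/|Z| = 44/44.16 = 0.9964.
Step 5 — Type: Im(Z) = 3.757 ⇒ lagging (phase φ = 4.9°).

PF = 0.9964 (lagging, φ = 4.9°)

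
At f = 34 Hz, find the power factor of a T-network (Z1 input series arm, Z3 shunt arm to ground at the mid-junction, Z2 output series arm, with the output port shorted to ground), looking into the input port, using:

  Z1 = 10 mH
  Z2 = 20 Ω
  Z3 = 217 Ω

Step 1 — Angular frequency: ω = 2π·f = 2π·34 = 213.6 rad/s.
Step 2 — Component impedances:
  Z1: Z = jωL = j·213.6·0.01 = 0 + j2.136 Ω
  Z2: Z = R = 20 Ω
  Z3: Z = R = 217 Ω
Step 3 — With the output port shorted to ground, the output series arm Z2 runs from the junction to ground; the shunt arm Z3 also runs from the junction to ground. They appear in parallel: Z3 || Z2 = 18.31 Ω.
Step 4 — Series with input arm Z1: Z_in = Z1 + (Z3 || Z2) = 18.31 + j2.136 Ω = 18.44∠6.7° Ω.
Step 5 — Power factor: PF = cos(φ) = Re(Z)/|Z| = 18.312/18.436 = 0.9933.
Step 6 — Type: Im(Z) = 2.136 ⇒ lagging (phase φ = 6.7°).

PF = 0.9933 (lagging, φ = 6.7°)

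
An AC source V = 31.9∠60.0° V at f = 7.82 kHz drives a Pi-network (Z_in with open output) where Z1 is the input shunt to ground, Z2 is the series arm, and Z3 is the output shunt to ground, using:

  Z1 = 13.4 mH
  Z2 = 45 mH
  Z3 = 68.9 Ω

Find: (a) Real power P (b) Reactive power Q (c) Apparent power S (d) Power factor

Step 1 — Angular frequency: ω = 2π·f = 2π·7820 = 4.913e+04 rad/s.
Step 2 — Component impedances:
  Z1: Z = jωL = j·4.913e+04·0.0134 = 0 + j658.4 Ω
  Z2: Z = jωL = j·4.913e+04·0.045 = 0 + j2211 Ω
  Z3: Z = R = 68.9 Ω
Step 3 — With open output, the series arm Z2 and the output shunt Z3 appear in series to ground: Z2 + Z3 = 68.9 + j2211 Ω.
Step 4 — Parallel with input shunt Z1: Z_in = Z1 || (Z2 + Z3) = 3.625 + j507.4 Ω = 507.4∠89.6° Ω.
Step 5 — Source phasor: V = 31.9∠60.0° V = 15.95 + j27.63 V.
Step 6 — Current: I = V / Z = 0.05467 - j0.03104 A = 0.06287∠-29.6° A.
Step 7 — Complex power: S = V·I* = 0.01433 + j2.005 VA.
Step 8 — Real power: P = Re(S) = 0.01433 W.
Step 9 — Reactive power: Q = Im(S) = 2.005 VAR.
Step 10 — Apparent power: |S| = 2.005 VA.
Step 11 — Power factor: PF = P/|S| = 0.007145 (lagging).

(a) P = 0.01433 W  (b) Q = 2.005 VAR  (c) S = 2.005 VA  (d) PF = 0.007145 (lagging)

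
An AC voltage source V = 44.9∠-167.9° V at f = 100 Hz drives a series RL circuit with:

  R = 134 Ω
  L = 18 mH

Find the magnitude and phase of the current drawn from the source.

Step 1 — Angular frequency: ω = 2π·f = 2π·100 = 628.3 rad/s.
Step 2 — Component impedances:
  R: Z = R = 134 Ω
  L: Z = jωL = j·628.3·0.018 = 0 + j11.31 Ω
Step 3 — Series combination: Z_total = R + L = 134 + j11.31 Ω = 134.5∠4.8° Ω.
Step 4 — Source phasor: V = 44.9∠-167.9° V = -43.9 - j9.412 V.
Step 5 — Ohm's law: I = V / Z_total = (-43.9 - j9.412) / (134 + j11.31) = -0.3312 - j0.04228 A.
Step 6 — Convert to polar: |I| = 0.3339 A, ∠I = -172.7°.

I = 0.3339∠-172.7° A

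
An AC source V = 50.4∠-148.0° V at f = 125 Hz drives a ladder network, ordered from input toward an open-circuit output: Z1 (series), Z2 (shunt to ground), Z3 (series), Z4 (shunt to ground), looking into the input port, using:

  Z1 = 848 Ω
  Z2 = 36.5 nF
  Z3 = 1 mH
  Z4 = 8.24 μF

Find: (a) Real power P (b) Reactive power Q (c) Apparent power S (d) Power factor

Step 1 — Angular frequency: ω = 2π·f = 2π·125 = 785.4 rad/s.
Step 2 — Component impedances:
  Z1: Z = R = 848 Ω
  Z2: Z = 1/(jωC) = -j/(ω·C) = 0 - j3.488e+04 Ω
  Z3: Z = jωL = j·785.4·0.001 = 0 + j0.7854 Ω
  Z4: Z = 1/(jωC) = -j/(ω·C) = 0 - j154.5 Ω
Step 3 — Ladder network (open output): work backward from the far end, alternating series and parallel combinations. Z_in = 848 - j153.1 Ω = 861.7∠-10.2° Ω.
Step 4 — Source phasor: V = 50.4∠-148.0° V = -42.74 - j26.71 V.
Step 5 — Current: I = V / Z = -0.04331 - j0.03931 A = 0.05849∠-137.8° A.
Step 6 — Complex power: S = V·I* = 2.901 - j0.5236 VA.
Step 7 — Real power: P = Re(S) = 2.901 W.
Step 8 — Reactive power: Q = Im(S) = -0.5236 VAR.
Step 9 — Apparent power: |S| = 2.948 VA.
Step 10 — Power factor: PF = P/|S| = 0.9841 (leading).

(a) P = 2.901 W  (b) Q = -0.5236 VAR  (c) S = 2.948 VA  (d) PF = 0.9841 (leading)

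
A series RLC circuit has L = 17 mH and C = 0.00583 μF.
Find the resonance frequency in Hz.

Step 1 — Resonance condition Im(Z)=0 gives ω₀ = 1/√(LC).
Step 2 — ω₀ = 1/√(0.017·5.83e-09) = 1.004e+05 rad/s.
Step 3 — f₀ = ω₀/(2π) = 1.599e+04 Hz.

f₀ = 1.599e+04 Hz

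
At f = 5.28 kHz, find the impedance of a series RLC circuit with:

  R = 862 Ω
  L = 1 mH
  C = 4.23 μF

Step 1 — Angular frequency: ω = 2π·f = 2π·5280 = 3.318e+04 rad/s.
Step 2 — Component impedances:
  R: Z = R = 862 Ω
  L: Z = jωL = j·3.318e+04·0.001 = 0 + j33.18 Ω
  C: Z = 1/(jωC) = -j/(ω·C) = 0 - j7.126 Ω
Step 3 — Series combination: Z_total = R + L + C = 862 + j26.05 Ω = 862.4∠1.7° Ω.

Z = 862 + j26.05 Ω = 862.4∠1.7° Ω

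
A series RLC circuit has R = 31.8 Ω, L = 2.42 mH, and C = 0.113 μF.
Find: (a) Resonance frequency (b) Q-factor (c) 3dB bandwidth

Step 1 — Resonance condition Im(Z)=0 gives ω₀ = 1/√(LC).
Step 2 — ω₀ = 1/√(0.00242·1.13e-07) = 6.047e+04 rad/s.
Step 3 — f₀ = ω₀/(2π) = 9624 Hz.
Step 4 — Series Q: Q = ω₀L/R = 6.047e+04·0.00242/31.8 = 4.602.
Step 5 — 3dB bandwidth: Δω = ω₀/Q = 1.314e+04 rad/s; BW = Δω/(2π) = 2091 Hz.

(a) f₀ = 9624 Hz  (b) Q = 4.602  (c) BW = 2091 Hz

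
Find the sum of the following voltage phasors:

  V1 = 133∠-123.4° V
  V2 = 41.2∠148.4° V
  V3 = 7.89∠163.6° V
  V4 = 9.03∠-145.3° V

Step 1 — Convert each phasor to rectangular form:
  V1 = 133·(cos(-123.4°) + j·sin(-123.4°)) = -73.21 - j111 V
  V2 = 41.2·(cos(148.4°) + j·sin(148.4°)) = -35.09 + j21.59 V
  V3 = 7.89·(cos(163.6°) + j·sin(163.6°)) = -7.569 + j2.228 V
  V4 = 9.03·(cos(-145.3°) + j·sin(-145.3°)) = -7.424 - j5.141 V
Step 2 — Sum components: V_total = -123.3 - j92.36 V.
Step 3 — Convert to polar: |V_total| = 154.1 V, ∠V_total = -143.2°.

V_total = 154.1∠-143.2° V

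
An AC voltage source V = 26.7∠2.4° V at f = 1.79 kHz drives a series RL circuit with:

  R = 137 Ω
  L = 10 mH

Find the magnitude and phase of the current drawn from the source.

Step 1 — Angular frequency: ω = 2π·f = 2π·1790 = 1.125e+04 rad/s.
Step 2 — Component impedances:
  R: Z = R = 137 Ω
  L: Z = jωL = j·1.125e+04·0.01 = 0 + j112.5 Ω
Step 3 — Series combination: Z_total = R + L = 137 + j112.5 Ω = 177.3∠39.4° Ω.
Step 4 — Source phasor: V = 26.7∠2.4° V = 26.68 + j1.118 V.
Step 5 — Ohm's law: I = V / Z_total = (26.68 + j1.118) / (137 + j112.5) = 0.1203 - j0.09062 A.
Step 6 — Convert to polar: |I| = 0.1506 A, ∠I = -37.0°.

I = 0.1506∠-37.0° A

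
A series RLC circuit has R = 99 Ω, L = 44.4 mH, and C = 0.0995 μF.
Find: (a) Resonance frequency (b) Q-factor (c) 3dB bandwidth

Step 1 — Resonance: ω₀ = 1/√(LC) = 1/√(0.0444·9.95e-08) = 1.505e+04 rad/s.
Step 2 — f₀ = ω₀/(2π) = 2395 Hz.
Step 3 — Series Q: Q = ω₀L/R = 1.505e+04·0.0444/99 = 6.748.
Step 4 — Bandwidth: Δω = ω₀/Q = 2230 rad/s; BW = Δω/(2π) = 354.9 Hz.

(a) f₀ = 2395 Hz  (b) Q = 6.748  (c) BW = 354.9 Hz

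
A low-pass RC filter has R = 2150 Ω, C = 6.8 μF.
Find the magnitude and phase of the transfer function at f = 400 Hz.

Step 1 — Angular frequency: ω = 2π·400 = 2513 rad/s.
Step 2 — Transfer function: H(jω) = 1/(1 + jωRC).
Step 3 — Denominator: 1 + jωRC = 1 + j·2513·2150·6.8e-06 = 1 + j36.74.
Step 4 — H = 0.0007401 - j0.0272.
Step 5 — Magnitude: |H| = 0.02721 (-31.3 dB); phase: φ = -88.4°.

|H| = 0.02721 (-31.3 dB), φ = -88.4°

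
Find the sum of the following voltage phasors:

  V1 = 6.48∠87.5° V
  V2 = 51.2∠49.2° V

Step 1 — Convert each phasor to rectangular form:
  V1 = 6.48·(cos(87.5°) + j·sin(87.5°)) = 0.2827 + j6.474 V
  V2 = 51.2·(cos(49.2°) + j·sin(49.2°)) = 33.46 + j38.76 V
Step 2 — Sum components: V_total = 33.74 + j45.23 V.
Step 3 — Convert to polar: |V_total| = 56.43 V, ∠V_total = 53.3°.

V_total = 56.43∠53.3° V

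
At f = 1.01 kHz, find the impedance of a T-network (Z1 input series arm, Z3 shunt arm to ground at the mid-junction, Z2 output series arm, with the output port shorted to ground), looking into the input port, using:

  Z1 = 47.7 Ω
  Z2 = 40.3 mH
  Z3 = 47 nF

Step 1 — Angular frequency: ω = 2π·f = 2π·1010 = 6346 rad/s.
Step 2 — Component impedances:
  Z1: Z = R = 47.7 Ω
  Z2: Z = jωL = j·6346·0.0403 = 0 + j255.7 Ω
  Z3: Z = 1/(jωC) = -j/(ω·C) = 0 - j3353 Ω
Step 3 — With the output port shorted to ground, the output series arm Z2 runs from the junction to ground; the shunt arm Z3 also runs from the junction to ground. They appear in parallel: Z3 || Z2 = 0 + j276.9 Ω.
Step 4 — Series with input arm Z1: Z_in = Z1 + (Z3 || Z2) = 47.7 + j276.9 Ω = 280.9∠80.2° Ω.

Z = 47.7 + j276.9 Ω = 280.9∠80.2° Ω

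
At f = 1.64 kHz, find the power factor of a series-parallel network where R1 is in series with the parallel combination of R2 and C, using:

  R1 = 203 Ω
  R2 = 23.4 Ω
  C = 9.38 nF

Step 1 — Angular frequency: ω = 2π·f = 2π·1640 = 1.03e+04 rad/s.
Step 2 — Component impedances:
  R1: Z = R = 203 Ω
  R2: Z = R = 23.4 Ω
  C: Z = 1/(jωC) = -j/(ω·C) = 0 - j1.035e+04 Ω
Step 3 — Parallel branch: R2 || C = 1/(1/R2 + 1/C) = 23.4 - j0.05292 Ω.
Step 4 — Series with R1: Z_total = R1 + (R2 || C) = 226.4 - j0.05292 Ω = 226.4∠-0.0° Ω.
Step 5 — Power factor: PF = cos(φ) = Re(Z)/|Z| = 226.4/226.4 = 1.
Step 6 — Type: Im(Z) = -0.05292 ⇒ leading (phase φ = -0.0°).

PF = 1 (leading, φ = -0.0°)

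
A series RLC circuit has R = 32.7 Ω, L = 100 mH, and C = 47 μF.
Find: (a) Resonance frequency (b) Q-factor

Step 1 — Resonance condition Im(Z)=0 gives ω₀ = 1/√(LC).
Step 2 — ω₀ = 1/√(0.1·4.7e-05) = 461.3 rad/s.
Step 3 — f₀ = ω₀/(2π) = 73.41 Hz.
Step 4 — Series Q: Q = ω₀L/R = 461.3·0.1/32.7 = 1.411.

(a) f₀ = 73.41 Hz  (b) Q = 1.411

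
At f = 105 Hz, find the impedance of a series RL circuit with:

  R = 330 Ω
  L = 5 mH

Step 1 — Angular frequency: ω = 2π·f = 2π·105 = 659.7 rad/s.
Step 2 — Component impedances:
  R: Z = R = 330 Ω
  L: Z = jωL = j·659.7·0.005 = 0 + j3.299 Ω
Step 3 — Series combination: Z_total = R + L = 330 + j3.299 Ω = 330∠0.6° Ω.

Z = 330 + j3.299 Ω = 330∠0.6° Ω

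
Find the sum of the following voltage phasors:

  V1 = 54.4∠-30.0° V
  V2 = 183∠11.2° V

Step 1 — Convert each phasor to rectangular form:
  V1 = 54.4·(cos(-30.0°) + j·sin(-30.0°)) = 47.11 - j27.2 V
  V2 = 183·(cos(11.2°) + j·sin(11.2°)) = 179.5 + j35.54 V
Step 2 — Sum components: V_total = 226.6 + j8.345 V.
Step 3 — Convert to polar: |V_total| = 226.8 V, ∠V_total = 2.1°.

V_total = 226.8∠2.1° V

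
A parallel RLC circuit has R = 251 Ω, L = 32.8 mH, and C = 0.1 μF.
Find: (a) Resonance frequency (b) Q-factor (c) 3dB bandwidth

Step 1 — Resonance: ω₀ = 1/√(LC) = 1/√(0.0328·1e-07) = 1.746e+04 rad/s.
Step 2 — f₀ = ω₀/(2π) = 2779 Hz.
Step 3 — Parallel Q: Q = R/(ω₀L) = 251/(1.746e+04·0.0328) = 0.4383.
Step 4 — Bandwidth: Δω = ω₀/Q = 3.984e+04 rad/s; BW = Δω/(2π) = 6341 Hz.

(a) f₀ = 2779 Hz  (b) Q = 0.4383  (c) BW = 6341 Hz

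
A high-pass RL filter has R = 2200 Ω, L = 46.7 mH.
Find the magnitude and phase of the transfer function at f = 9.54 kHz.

Step 1 — Angular frequency: ω = 2π·9540 = 5.994e+04 rad/s.
Step 2 — Transfer function: H(jω) = jωL/(R + jωL).
Step 3 — Numerator jωL = j·2799; denominator R + jωL = 2200 + j2799.
Step 4 — H = 0.6182 + j0.4858.
Step 5 — Magnitude: |H| = 0.7862 (-2.1 dB); phase: φ = 38.2°.

|H| = 0.7862 (-2.1 dB), φ = 38.2°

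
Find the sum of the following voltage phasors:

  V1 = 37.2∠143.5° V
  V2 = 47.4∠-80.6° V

Step 1 — Convert each phasor to rectangular form:
  V1 = 37.2·(cos(143.5°) + j·sin(143.5°)) = -29.9 + j22.13 V
  V2 = 47.4·(cos(-80.6°) + j·sin(-80.6°)) = 7.742 - j46.76 V
Step 2 — Sum components: V_total = -22.16 - j24.64 V.
Step 3 — Convert to polar: |V_total| = 33.14 V, ∠V_total = -132.0°.

V_total = 33.14∠-132.0° V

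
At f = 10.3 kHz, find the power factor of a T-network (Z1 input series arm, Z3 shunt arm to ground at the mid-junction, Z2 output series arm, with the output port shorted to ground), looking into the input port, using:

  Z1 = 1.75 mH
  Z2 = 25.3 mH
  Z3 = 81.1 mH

Step 1 — Angular frequency: ω = 2π·f = 2π·1.03e+04 = 6.472e+04 rad/s.
Step 2 — Component impedances:
  Z1: Z = jωL = j·6.472e+04·0.00175 = 0 + j113.3 Ω
  Z2: Z = jωL = j·6.472e+04·0.0253 = 0 + j1637 Ω
  Z3: Z = jωL = j·6.472e+04·0.0811 = 0 + j5249 Ω
Step 3 — With the output port shorted to ground, the output series arm Z2 runs from the junction to ground; the shunt arm Z3 also runs from the junction to ground. They appear in parallel: Z3 || Z2 = 0 + j1248 Ω.
Step 4 — Series with input arm Z1: Z_in = Z1 + (Z3 || Z2) = 0 + j1361 Ω = 1361∠90.0° Ω.
Step 5 — Power factor: PF = cos(φ) = Re(Z)/|Z| = 0/1361 = 0.
Step 6 — Type: Im(Z) = 1361 ⇒ lagging (phase φ = 90.0°).

PF = 0 (lagging, φ = 90.0°)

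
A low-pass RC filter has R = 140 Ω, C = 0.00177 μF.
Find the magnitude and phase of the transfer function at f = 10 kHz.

Step 1 — Angular frequency: ω = 2π·1e+04 = 6.283e+04 rad/s.
Step 2 — Transfer function: H(jω) = 1/(1 + jωRC).
Step 3 — Denominator: 1 + jωRC = 1 + j·6.283e+04·140·1.77e-09 = 1 + j0.01557.
Step 4 — H = 0.9998 - j0.01557.
Step 5 — Magnitude: |H| = 0.9999 (-0.0 dB); phase: φ = -0.9°.

|H| = 0.9999 (-0.0 dB), φ = -0.9°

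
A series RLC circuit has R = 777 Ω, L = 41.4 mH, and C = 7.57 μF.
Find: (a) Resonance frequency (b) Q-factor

Step 1 — Resonance condition Im(Z)=0 gives ω₀ = 1/√(LC).
Step 2 — ω₀ = 1/√(0.0414·7.57e-06) = 1786 rad/s.
Step 3 — f₀ = ω₀/(2π) = 284.3 Hz.
Step 4 — Series Q: Q = ω₀L/R = 1786·0.0414/777 = 0.09518.

(a) f₀ = 284.3 Hz  (b) Q = 0.09518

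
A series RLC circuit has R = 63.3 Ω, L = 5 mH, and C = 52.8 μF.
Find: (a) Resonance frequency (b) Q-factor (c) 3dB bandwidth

Step 1 — Resonance condition Im(Z)=0 gives ω₀ = 1/√(LC).
Step 2 — ω₀ = 1/√(0.005·5.28e-05) = 1946 rad/s.
Step 3 — f₀ = ω₀/(2π) = 309.8 Hz.
Step 4 — Series Q: Q = ω₀L/R = 1946·0.005/63.3 = 0.1537.
Step 5 — 3dB bandwidth: Δω = ω₀/Q = 1.266e+04 rad/s; BW = Δω/(2π) = 2015 Hz.

(a) f₀ = 309.8 Hz  (b) Q = 0.1537  (c) BW = 2015 Hz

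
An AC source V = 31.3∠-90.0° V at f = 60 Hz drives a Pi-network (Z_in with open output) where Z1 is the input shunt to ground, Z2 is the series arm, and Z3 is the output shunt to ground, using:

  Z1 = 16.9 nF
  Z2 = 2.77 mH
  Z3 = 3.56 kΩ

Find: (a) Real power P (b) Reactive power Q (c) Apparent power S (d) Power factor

Step 1 — Angular frequency: ω = 2π·f = 2π·60 = 377 rad/s.
Step 2 — Component impedances:
  Z1: Z = 1/(jωC) = -j/(ω·C) = 0 - j1.57e+05 Ω
  Z2: Z = jωL = j·377·0.00277 = 0 + j1.044 Ω
  Z3: Z = R = 3560 Ω
Step 3 — With open output, the series arm Z2 and the output shunt Z3 appear in series to ground: Z2 + Z3 = 3560 + j1.044 Ω.
Step 4 — Parallel with input shunt Z1: Z_in = Z1 || (Z2 + Z3) = 3558 - j79.66 Ω = 3559∠-1.3° Ω.
Step 5 — Source phasor: V = 31.3∠-90.0° V = 0 - j31.3 V.
Step 6 — Current: I = V / Z = 0.0001968 - j0.008792 A = 0.008794∠-88.7° A.
Step 7 — Complex power: S = V·I* = 0.2752 - j0.006161 VA.
Step 8 — Real power: P = Re(S) = 0.2752 W.
Step 9 — Reactive power: Q = Im(S) = -0.006161 VAR.
Step 10 — Apparent power: |S| = 0.2753 VA.
Step 11 — Power factor: PF = P/|S| = 0.9997 (leading).

(a) P = 0.2752 W  (b) Q = -0.006161 VAR  (c) S = 0.2753 VA  (d) PF = 0.9997 (leading)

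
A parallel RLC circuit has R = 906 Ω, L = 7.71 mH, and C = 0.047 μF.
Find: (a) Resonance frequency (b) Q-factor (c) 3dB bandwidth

Step 1 — Resonance: ω₀ = 1/√(LC) = 1/√(0.00771·4.7e-08) = 5.253e+04 rad/s.
Step 2 — f₀ = ω₀/(2π) = 8361 Hz.
Step 3 — Parallel Q: Q = R/(ω₀L) = 906/(5.253e+04·0.00771) = 2.237.
Step 4 — Bandwidth: Δω = ω₀/Q = 2.348e+04 rad/s; BW = Δω/(2π) = 3738 Hz.

(a) f₀ = 8361 Hz  (b) Q = 2.237  (c) BW = 3738 Hz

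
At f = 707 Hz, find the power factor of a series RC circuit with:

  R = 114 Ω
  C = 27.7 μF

Step 1 — Angular frequency: ω = 2π·f = 2π·707 = 4442 rad/s.
Step 2 — Component impedances:
  R: Z = R = 114 Ω
  C: Z = 1/(jωC) = -j/(ω·C) = 0 - j8.127 Ω
Step 3 — Series combination: Z_total = R + C = 114 - j8.127 Ω = 114.3∠-4.1° Ω.
Step 4 — Power factor: PF = cos(φ) = Re(Z)/|Z| = 114/114.29 = 0.9975.
Step 5 — Type: Im(Z) = -8.127 ⇒ leading (phase φ = -4.1°).

PF = 0.9975 (leading, φ = -4.1°)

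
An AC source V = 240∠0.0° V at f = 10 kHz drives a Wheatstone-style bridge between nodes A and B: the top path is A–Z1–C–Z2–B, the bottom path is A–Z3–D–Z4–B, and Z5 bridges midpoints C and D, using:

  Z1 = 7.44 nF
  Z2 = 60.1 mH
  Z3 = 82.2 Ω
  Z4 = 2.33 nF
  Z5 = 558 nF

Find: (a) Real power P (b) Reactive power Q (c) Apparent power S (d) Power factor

Step 1 — Angular frequency: ω = 2π·f = 2π·1e+04 = 6.283e+04 rad/s.
Step 2 — Component impedances:
  Z1: Z = 1/(jωC) = -j/(ω·C) = 0 - j2139 Ω
  Z2: Z = jωL = j·6.283e+04·0.0601 = 0 + j3776 Ω
  Z3: Z = R = 82.2 Ω
  Z4: Z = 1/(jωC) = -j/(ω·C) = 0 - j6831 Ω
  Z5: Z = 1/(jωC) = -j/(ω·C) = 0 - j28.52 Ω
Step 3 — Bridge requires nodal analysis (the Z5 bridge couples midpoints C and D, so the two paths cannot be reduced to a simple series/parallel combination). Setting node B to ground and injecting 1 A at node A, the 3-node admittance system at A, C, D solves to V_A = Z_AB = 77.37 + j8302 Ω = 8303∠89.5° Ω.
Step 4 — Source phasor: V = 240∠0.0° V = 240 V.
Step 5 — Current: I = V / Z = 0.0002694 - j0.02891 A = 0.02891∠-89.5° A.
Step 6 — Complex power: S = V·I* = 0.06465 + j6.937 VA.
Step 7 — Real power: P = Re(S) = 0.06465 W.
Step 8 — Reactive power: Q = Im(S) = 6.937 VAR.
Step 9 — Apparent power: |S| = 6.938 VA.
Step 10 — Power factor: PF = P/|S| = 0.009318 (lagging).

(a) P = 0.06465 W  (b) Q = 6.937 VAR  (c) S = 6.938 VA  (d) PF = 0.009318 (lagging)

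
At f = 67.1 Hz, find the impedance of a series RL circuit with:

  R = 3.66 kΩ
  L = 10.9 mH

Step 1 — Angular frequency: ω = 2π·f = 2π·67.1 = 421.6 rad/s.
Step 2 — Component impedances:
  R: Z = R = 3660 Ω
  L: Z = jωL = j·421.6·0.0109 = 0 + j4.595 Ω
Step 3 — Series combination: Z_total = R + L = 3660 + j4.595 Ω = 3660∠0.1° Ω.

Z = 3660 + j4.595 Ω = 3660∠0.1° Ω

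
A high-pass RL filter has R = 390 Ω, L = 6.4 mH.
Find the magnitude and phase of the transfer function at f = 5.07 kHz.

Step 1 — Angular frequency: ω = 2π·5070 = 3.186e+04 rad/s.
Step 2 — Transfer function: H(jω) = jωL/(R + jωL).
Step 3 — Numerator jωL = j·203.9; denominator R + jωL = 390 + j203.9.
Step 4 — H = 0.2146 + j0.4106.
Step 5 — Magnitude: |H| = 0.4633 (-6.7 dB); phase: φ = 62.4°.

|H| = 0.4633 (-6.7 dB), φ = 62.4°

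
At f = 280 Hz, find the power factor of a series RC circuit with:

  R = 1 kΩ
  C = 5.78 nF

Step 1 — Angular frequency: ω = 2π·f = 2π·280 = 1759 rad/s.
Step 2 — Component impedances:
  R: Z = R = 1000 Ω
  C: Z = 1/(jωC) = -j/(ω·C) = 0 - j9.834e+04 Ω
Step 3 — Series combination: Z_total = R + C = 1000 - j9.834e+04 Ω = 9.835e+04∠-89.4° Ω.
Step 4 — Power factor: PF = cos(φ) = Re(Z)/|Z| = 1000/9.835e+04 = 0.01017.
Step 5 — Type: Im(Z) = -9.834e+04 ⇒ leading (phase φ = -89.4°).

PF = 0.01017 (leading, φ = -89.4°)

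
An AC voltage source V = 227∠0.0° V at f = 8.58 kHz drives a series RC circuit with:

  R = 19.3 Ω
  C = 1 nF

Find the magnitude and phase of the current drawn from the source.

Step 1 — Angular frequency: ω = 2π·f = 2π·8580 = 5.391e+04 rad/s.
Step 2 — Component impedances:
  R: Z = R = 19.3 Ω
  C: Z = 1/(jωC) = -j/(ω·C) = 0 - j1.855e+04 Ω
Step 3 — Series combination: Z_total = R + C = 19.3 - j1.855e+04 Ω = 1.855e+04∠-89.9° Ω.
Step 4 — Source phasor: V = 227∠0.0° V = 227 V.
Step 5 — Ohm's law: I = V / Z_total = (227) / (19.3 - j1.855e+04) = 1.273e-05 + j0.01224 A.
Step 6 — Convert to polar: |I| = 0.01224 A, ∠I = 89.9°.

I = 0.01224∠89.9° A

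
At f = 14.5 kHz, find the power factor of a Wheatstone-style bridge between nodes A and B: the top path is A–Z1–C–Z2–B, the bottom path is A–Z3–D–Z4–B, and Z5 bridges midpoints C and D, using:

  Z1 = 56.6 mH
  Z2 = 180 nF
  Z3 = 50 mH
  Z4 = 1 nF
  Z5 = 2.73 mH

Step 1 — Angular frequency: ω = 2π·f = 2π·1.45e+04 = 9.111e+04 rad/s.
Step 2 — Component impedances:
  Z1: Z = jωL = j·9.111e+04·0.0566 = 0 + j5157 Ω
  Z2: Z = 1/(jωC) = -j/(ω·C) = 0 - j60.98 Ω
  Z3: Z = jωL = j·9.111e+04·0.05 = 0 + j4555 Ω
  Z4: Z = 1/(jωC) = -j/(ω·C) = 0 - j1.098e+04 Ω
  Z5: Z = jωL = j·9.111e+04·0.00273 = 0 + j248.7 Ω
Step 3 — Bridge requires nodal analysis (the Z5 bridge couples midpoints C and D, so the two paths cannot be reduced to a simple series/parallel combination). Setting node B to ground and injecting 1 A at node A, the 3-node admittance system at A, C, D solves to V_A = Z_AB = 0 + j2426 Ω = 2426∠90.0° Ω.
Step 4 — Power factor: PF = cos(φ) = Re(Z)/|Z| = 0/2426 = 0.
Step 5 — Type: Im(Z) = 2426 ⇒ lagging (phase φ = 90.0°).

PF = 0 (lagging, φ = 90.0°)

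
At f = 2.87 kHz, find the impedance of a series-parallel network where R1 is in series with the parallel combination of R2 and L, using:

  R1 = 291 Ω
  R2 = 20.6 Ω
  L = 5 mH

Step 1 — Angular frequency: ω = 2π·f = 2π·2870 = 1.803e+04 rad/s.
Step 2 — Component impedances:
  R1: Z = R = 291 Ω
  R2: Z = R = 20.6 Ω
  L: Z = jωL = j·1.803e+04·0.005 = 0 + j90.16 Ω
Step 3 — Parallel branch: R2 || L = 1/(1/R2 + 1/L) = 19.58 + j4.473 Ω.
Step 4 — Series with R1: Z_total = R1 + (R2 || L) = 310.6 + j4.473 Ω = 310.6∠0.8° Ω.

Z = 310.6 + j4.473 Ω = 310.6∠0.8° Ω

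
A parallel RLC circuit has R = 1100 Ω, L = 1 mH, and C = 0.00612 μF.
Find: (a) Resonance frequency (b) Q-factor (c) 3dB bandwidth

Step 1 — Resonance: ω₀ = 1/√(LC) = 1/√(0.001·6.12e-09) = 4.042e+05 rad/s.
Step 2 — f₀ = ω₀/(2π) = 6.433e+04 Hz.
Step 3 — Parallel Q: Q = R/(ω₀L) = 1100/(4.042e+05·0.001) = 2.721.
Step 4 — Bandwidth: Δω = ω₀/Q = 1.485e+05 rad/s; BW = Δω/(2π) = 2.364e+04 Hz.

(a) f₀ = 6.433e+04 Hz  (b) Q = 2.721  (c) BW = 2.364e+04 Hz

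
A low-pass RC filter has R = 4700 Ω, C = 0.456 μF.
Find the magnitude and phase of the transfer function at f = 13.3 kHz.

Step 1 — Angular frequency: ω = 2π·1.33e+04 = 8.357e+04 rad/s.
Step 2 — Transfer function: H(jω) = 1/(1 + jωRC).
Step 3 — Denominator: 1 + jωRC = 1 + j·8.357e+04·4700·4.56e-07 = 1 + j179.1.
Step 4 — H = 3.117e-05 - j0.005583.
Step 5 — Magnitude: |H| = 0.005583 (-45.1 dB); phase: φ = -89.7°.

|H| = 0.005583 (-45.1 dB), φ = -89.7°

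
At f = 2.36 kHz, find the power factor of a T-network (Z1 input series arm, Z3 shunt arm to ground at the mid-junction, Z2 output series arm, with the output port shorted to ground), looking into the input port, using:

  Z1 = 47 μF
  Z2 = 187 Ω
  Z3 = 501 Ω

Step 1 — Angular frequency: ω = 2π·f = 2π·2360 = 1.483e+04 rad/s.
Step 2 — Component impedances:
  Z1: Z = 1/(jωC) = -j/(ω·C) = 0 - j1.435 Ω
  Z2: Z = R = 187 Ω
  Z3: Z = R = 501 Ω
Step 3 — With the output port shorted to ground, the output series arm Z2 runs from the junction to ground; the shunt arm Z3 also runs from the junction to ground. They appear in parallel: Z3 || Z2 = 136.2 Ω.
Step 4 — Series with input arm Z1: Z_in = Z1 + (Z3 || Z2) = 136.2 - j1.435 Ω = 136.2∠-0.6° Ω.
Step 5 — Power factor: PF = cos(φ) = Re(Z)/|Z| = 136.17/136.18 = 0.9999.
Step 6 — Type: Im(Z) = -1.435 ⇒ leading (phase φ = -0.6°).

PF = 0.9999 (leading, φ = -0.6°)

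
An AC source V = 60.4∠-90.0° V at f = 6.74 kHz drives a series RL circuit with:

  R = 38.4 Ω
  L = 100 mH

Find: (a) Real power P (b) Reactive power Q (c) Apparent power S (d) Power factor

Step 1 — Angular frequency: ω = 2π·f = 2π·6740 = 4.235e+04 rad/s.
Step 2 — Component impedances:
  R: Z = R = 38.4 Ω
  L: Z = jωL = j·4.235e+04·0.1 = 0 + j4235 Ω
Step 3 — Series combination: Z_total = R + L = 38.4 + j4235 Ω = 4235∠89.5° Ω.
Step 4 — Source phasor: V = 60.4∠-90.0° V = 0 - j60.4 V.
Step 5 — Current: I = V / Z = -0.01426 - j0.0001293 A = 0.01426∠-179.5° A.
Step 6 — Complex power: S = V·I* = 0.007811 + j0.8614 VA.
Step 7 — Real power: P = Re(S) = 0.007811 W.
Step 8 — Reactive power: Q = Im(S) = 0.8614 VAR.
Step 9 — Apparent power: |S| = 0.8614 VA.
Step 10 — Power factor: PF = P/|S| = 0.009067 (lagging).

(a) P = 0.007811 W  (b) Q = 0.8614 VAR  (c) S = 0.8614 VA  (d) PF = 0.009067 (lagging)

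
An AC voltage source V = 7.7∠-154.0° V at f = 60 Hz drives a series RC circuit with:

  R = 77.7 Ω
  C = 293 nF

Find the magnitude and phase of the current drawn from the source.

Step 1 — Angular frequency: ω = 2π·f = 2π·60 = 377 rad/s.
Step 2 — Component impedances:
  R: Z = R = 77.7 Ω
  C: Z = 1/(jωC) = -j/(ω·C) = 0 - j9053 Ω
Step 3 — Series combination: Z_total = R + C = 77.7 - j9053 Ω = 9054∠-89.5° Ω.
Step 4 — Source phasor: V = 7.7∠-154.0° V = -6.921 - j3.375 V.
Step 5 — Ohm's law: I = V / Z_total = (-6.921 - j3.375) / (77.7 - j9053) = 0.0003663 - j0.0007676 A.
Step 6 — Convert to polar: |I| = 0.0008505 A, ∠I = -64.5°.

I = 0.0008505∠-64.5° A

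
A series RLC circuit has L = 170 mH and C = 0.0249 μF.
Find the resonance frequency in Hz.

Step 1 — Resonance condition Im(Z)=0 gives ω₀ = 1/√(LC).
Step 2 — ω₀ = 1/√(0.17·2.49e-08) = 1.537e+04 rad/s.
Step 3 — f₀ = ω₀/(2π) = 2446 Hz.

f₀ = 2446 Hz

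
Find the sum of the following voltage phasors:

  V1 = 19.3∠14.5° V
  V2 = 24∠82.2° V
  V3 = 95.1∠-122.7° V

Step 1 — Convert each phasor to rectangular form:
  V1 = 19.3·(cos(14.5°) + j·sin(14.5°)) = 18.69 + j4.832 V
  V2 = 24·(cos(82.2°) + j·sin(82.2°)) = 3.257 + j23.78 V
  V3 = 95.1·(cos(-122.7°) + j·sin(-122.7°)) = -51.38 - j80.03 V
Step 2 — Sum components: V_total = -29.43 - j51.42 V.
Step 3 — Convert to polar: |V_total| = 59.25 V, ∠V_total = -119.8°.

V_total = 59.25∠-119.8° V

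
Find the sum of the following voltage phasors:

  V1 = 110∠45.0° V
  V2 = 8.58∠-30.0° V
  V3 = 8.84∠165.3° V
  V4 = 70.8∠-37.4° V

Step 1 — Convert each phasor to rectangular form:
  V1 = 110·(cos(45.0°) + j·sin(45.0°)) = 77.78 + j77.78 V
  V2 = 8.58·(cos(-30.0°) + j·sin(-30.0°)) = 7.43 - j4.29 V
  V3 = 8.84·(cos(165.3°) + j·sin(165.3°)) = -8.551 + j2.243 V
  V4 = 70.8·(cos(-37.4°) + j·sin(-37.4°)) = 56.24 - j43 V
Step 2 — Sum components: V_total = 132.9 + j32.73 V.
Step 3 — Convert to polar: |V_total| = 136.9 V, ∠V_total = 13.8°.

V_total = 136.9∠13.8° V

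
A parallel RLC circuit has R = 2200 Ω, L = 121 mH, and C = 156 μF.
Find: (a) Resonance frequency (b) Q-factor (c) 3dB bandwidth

Step 1 — Resonance: ω₀ = 1/√(LC) = 1/√(0.121·0.000156) = 230.2 rad/s.
Step 2 — f₀ = ω₀/(2π) = 36.63 Hz.
Step 3 — Parallel Q: Q = R/(ω₀L) = 2200/(230.2·0.121) = 78.99.
Step 4 — Bandwidth: Δω = ω₀/Q = 2.914 rad/s; BW = Δω/(2π) = 0.4637 Hz.

(a) f₀ = 36.63 Hz  (b) Q = 78.99  (c) BW = 0.4637 Hz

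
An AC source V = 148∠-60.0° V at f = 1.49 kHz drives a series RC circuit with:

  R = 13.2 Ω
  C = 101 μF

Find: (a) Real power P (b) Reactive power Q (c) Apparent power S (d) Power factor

Step 1 — Angular frequency: ω = 2π·f = 2π·1490 = 9362 rad/s.
Step 2 — Component impedances:
  R: Z = R = 13.2 Ω
  C: Z = 1/(jωC) = -j/(ω·C) = 0 - j1.058 Ω
Step 3 — Series combination: Z_total = R + C = 13.2 - j1.058 Ω = 13.24∠-4.6° Ω.
Step 4 — Source phasor: V = 148∠-60.0° V = 74 - j128.2 V.
Step 5 — Current: I = V / Z = 6.343 - j9.202 A = 11.18∠-55.4° A.
Step 6 — Complex power: S = V·I* = 1649 - j132.1 VA.
Step 7 — Real power: P = Re(S) = 1649 W.
Step 8 — Reactive power: Q = Im(S) = -132.1 VAR.
Step 9 — Apparent power: |S| = 1654 VA.
Step 10 — Power factor: PF = P/|S| = 0.9968 (leading).

(a) P = 1649 W  (b) Q = -132.1 VAR  (c) S = 1654 VA  (d) PF = 0.9968 (leading)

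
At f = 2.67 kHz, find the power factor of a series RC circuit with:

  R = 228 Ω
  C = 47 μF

Step 1 — Angular frequency: ω = 2π·f = 2π·2670 = 1.678e+04 rad/s.
Step 2 — Component impedances:
  R: Z = R = 228 Ω
  C: Z = 1/(jωC) = -j/(ω·C) = 0 - j1.268 Ω
Step 3 — Series combination: Z_total = R + C = 228 - j1.268 Ω = 228∠-0.3° Ω.
Step 4 — Power factor: PF = cos(φ) = Re(Z)/|Z| = 228/228 = 1.
Step 5 — Type: Im(Z) = -1.268 ⇒ leading (phase φ = -0.3°).

PF = 1 (leading, φ = -0.3°)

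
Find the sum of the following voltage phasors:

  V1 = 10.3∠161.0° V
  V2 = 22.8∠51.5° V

Step 1 — Convert each phasor to rectangular form:
  V1 = 10.3·(cos(161.0°) + j·sin(161.0°)) = -9.739 + j3.353 V
  V2 = 22.8·(cos(51.5°) + j·sin(51.5°)) = 14.19 + j17.84 V
Step 2 — Sum components: V_total = 4.454 + j21.2 V.
Step 3 — Convert to polar: |V_total| = 21.66 V, ∠V_total = 78.1°.

V_total = 21.66∠78.1° V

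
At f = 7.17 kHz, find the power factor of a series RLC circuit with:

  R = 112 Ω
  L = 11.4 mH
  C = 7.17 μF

Step 1 — Angular frequency: ω = 2π·f = 2π·7170 = 4.505e+04 rad/s.
Step 2 — Component impedances:
  R: Z = R = 112 Ω
  L: Z = jωL = j·4.505e+04·0.0114 = 0 + j513.6 Ω
  C: Z = 1/(jωC) = -j/(ω·C) = 0 - j3.096 Ω
Step 3 — Series combination: Z_total = R + L + C = 112 + j510.5 Ω = 522.6∠77.6° Ω.
Step 4 — Power factor: PF = cos(φ) = Re(Z)/|Z| = 112/522.6 = 0.2143.
Step 5 — Type: Im(Z) = 510.5 ⇒ lagging (phase φ = 77.6°).

PF = 0.2143 (lagging, φ = 77.6°)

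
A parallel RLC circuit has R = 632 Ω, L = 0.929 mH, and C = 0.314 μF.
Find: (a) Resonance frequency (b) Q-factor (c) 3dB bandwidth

Step 1 — Resonance: ω₀ = 1/√(LC) = 1/√(0.000929·3.14e-07) = 5.855e+04 rad/s.
Step 2 — f₀ = ω₀/(2π) = 9319 Hz.
Step 3 — Parallel Q: Q = R/(ω₀L) = 632/(5.855e+04·0.000929) = 11.62.
Step 4 — Bandwidth: Δω = ω₀/Q = 5039 rad/s; BW = Δω/(2π) = 802 Hz.

(a) f₀ = 9319 Hz  (b) Q = 11.62  (c) BW = 802 Hz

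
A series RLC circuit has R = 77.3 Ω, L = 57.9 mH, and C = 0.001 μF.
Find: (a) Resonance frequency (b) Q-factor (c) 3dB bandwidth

Step 1 — Resonance: ω₀ = 1/√(LC) = 1/√(0.0579·1e-09) = 1.314e+05 rad/s.
Step 2 — f₀ = ω₀/(2π) = 2.092e+04 Hz.
Step 3 — Series Q: Q = ω₀L/R = 1.314e+05·0.0579/77.3 = 98.44.
Step 4 — Bandwidth: Δω = ω₀/Q = 1335 rad/s; BW = Δω/(2π) = 212.5 Hz.

(a) f₀ = 2.092e+04 Hz  (b) Q = 98.44  (c) BW = 212.5 Hz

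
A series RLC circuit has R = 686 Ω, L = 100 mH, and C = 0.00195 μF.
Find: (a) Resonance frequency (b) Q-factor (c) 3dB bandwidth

Step 1 — Resonance: ω₀ = 1/√(LC) = 1/√(0.1·1.95e-09) = 7.161e+04 rad/s.
Step 2 — f₀ = ω₀/(2π) = 1.14e+04 Hz.
Step 3 — Series Q: Q = ω₀L/R = 7.161e+04·0.1/686 = 10.44.
Step 4 — Bandwidth: Δω = ω₀/Q = 6860 rad/s; BW = Δω/(2π) = 1092 Hz.

(a) f₀ = 1.14e+04 Hz  (b) Q = 10.44  (c) BW = 1092 Hz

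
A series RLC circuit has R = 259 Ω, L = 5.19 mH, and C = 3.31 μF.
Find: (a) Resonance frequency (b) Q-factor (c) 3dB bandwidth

Step 1 — Resonance: ω₀ = 1/√(LC) = 1/√(0.00519·3.31e-06) = 7630 rad/s.
Step 2 — f₀ = ω₀/(2π) = 1214 Hz.
Step 3 — Series Q: Q = ω₀L/R = 7630·0.00519/259 = 0.1529.
Step 4 — Bandwidth: Δω = ω₀/Q = 4.99e+04 rad/s; BW = Δω/(2π) = 7942 Hz.

(a) f₀ = 1214 Hz  (b) Q = 0.1529  (c) BW = 7942 Hz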